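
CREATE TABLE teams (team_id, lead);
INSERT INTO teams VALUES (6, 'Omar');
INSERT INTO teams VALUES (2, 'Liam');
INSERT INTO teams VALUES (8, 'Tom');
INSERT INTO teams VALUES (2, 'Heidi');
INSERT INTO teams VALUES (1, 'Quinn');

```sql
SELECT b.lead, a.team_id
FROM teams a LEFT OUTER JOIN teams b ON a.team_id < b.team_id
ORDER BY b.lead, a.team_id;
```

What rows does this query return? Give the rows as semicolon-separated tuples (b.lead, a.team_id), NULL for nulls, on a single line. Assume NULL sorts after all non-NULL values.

(Heidi, 1); (Liam, 1); (Omar, 1); (Omar, 2); (Omar, 2); (Tom, 1); (Tom, 2); (Tom, 2); (Tom, 6); (NULL, 8)

LEFT JOIN keeps every row from `teams a`; unmatched rows get NULL for `teams b`'s columns.
Matching on a.team_id < b.team_id.
- a row (team_id=6): matches 1 b row(s) → 1 output row(s).
- a row (team_id=2): matches 2 b row(s) → 2 output row(s).
- a row (team_id=8): no match → kept, b columns NULL.
- a row (team_id=2): matches 2 b row(s) → 2 output row(s).
- a row (team_id=1): matches 4 b row(s) → 4 output row(s).
After projecting and ordering:
b.lead | a.team_id
Heidi | 1
Liam | 1
Omar | 1
Omar | 2
Omar | 2
Tom | 1
Tom | 2
Tom | 2
Tom | 6
NULL | 8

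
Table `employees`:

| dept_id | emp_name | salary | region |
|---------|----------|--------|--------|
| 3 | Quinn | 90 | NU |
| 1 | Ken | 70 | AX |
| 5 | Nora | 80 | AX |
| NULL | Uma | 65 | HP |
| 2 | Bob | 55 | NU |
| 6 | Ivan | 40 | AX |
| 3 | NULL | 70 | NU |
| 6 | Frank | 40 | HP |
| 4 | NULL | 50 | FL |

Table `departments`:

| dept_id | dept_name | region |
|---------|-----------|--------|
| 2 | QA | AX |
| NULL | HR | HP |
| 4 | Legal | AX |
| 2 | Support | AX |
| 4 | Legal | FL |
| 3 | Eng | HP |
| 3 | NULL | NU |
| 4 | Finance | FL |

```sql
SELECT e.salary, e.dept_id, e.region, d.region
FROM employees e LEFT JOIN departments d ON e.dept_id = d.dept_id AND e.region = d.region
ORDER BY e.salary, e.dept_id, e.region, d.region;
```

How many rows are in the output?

10

LEFT JOIN keeps every row from `employees`; unmatched rows get NULL for `departments`'s columns.
Matching on e.dept_id = d.dept_id AND e.region = d.region. A NULL in a compared column never satisfies the condition.
- e (dept_id=3, region=NU) pairs with 1 row(s) of d.
- e (dept_id=1, region=AX) has no partner → padded with NULL.
- e (dept_id=5, region=AX) has no partner → padded with NULL.
- e (dept_id=NULL, region=HP) has no partner → padded with NULL.
- e (dept_id=2, region=NU) has no partner → padded with NULL.
- e (dept_id=6, region=AX) has no partner → padded with NULL.
- e (dept_id=3, region=NU) pairs with 1 row(s) of d.
- e (dept_id=6, region=HP) has no partner → padded with NULL.
- e (dept_id=4, region=FL) pairs with 2 row(s) of d.
Total: 4 matched + 6 padded = 10 rows.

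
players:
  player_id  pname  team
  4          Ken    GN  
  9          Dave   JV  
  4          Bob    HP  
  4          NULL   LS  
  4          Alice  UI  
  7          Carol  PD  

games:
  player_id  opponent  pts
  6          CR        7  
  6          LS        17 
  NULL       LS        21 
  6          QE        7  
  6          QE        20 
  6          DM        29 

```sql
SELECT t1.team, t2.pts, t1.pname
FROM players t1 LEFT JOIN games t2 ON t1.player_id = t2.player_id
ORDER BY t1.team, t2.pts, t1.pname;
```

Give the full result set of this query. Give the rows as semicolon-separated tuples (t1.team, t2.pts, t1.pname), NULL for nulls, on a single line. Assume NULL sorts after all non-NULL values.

LEFT JOIN keeps every row from `players`; unmatched rows get NULL for `games`'s columns.
Matching on t1.player_id = t2.player_id. A NULL in a compared column never satisfies the condition.
- player_id=4: no t2 row matches, row kept with t2 columns NULL.
- player_id=9: no t2 row matches, row kept with t2 columns NULL.
- player_id=4: no t2 row matches, row kept with t2 columns NULL.
- player_id=4: no t2 row matches, row kept with t2 columns NULL.
- player_id=4: no t2 row matches, row kept with t2 columns NULL.
- player_id=7: no t2 row matches, row kept with t2 columns NULL.
After projecting and ordering:
t1.team | t2.pts | t1.pname
GN | NULL | Ken
HP | NULL | Bob
JV | NULL | Dave
LS | NULL | NULL
PD | NULL | Carol
UI | NULL | Alice

(GN, NULL, Ken); (HP, NULL, Bob); (JV, NULL, Dave); (LS, NULL, NULL); (PD, NULL, Carol); (UI, NULL, Alice)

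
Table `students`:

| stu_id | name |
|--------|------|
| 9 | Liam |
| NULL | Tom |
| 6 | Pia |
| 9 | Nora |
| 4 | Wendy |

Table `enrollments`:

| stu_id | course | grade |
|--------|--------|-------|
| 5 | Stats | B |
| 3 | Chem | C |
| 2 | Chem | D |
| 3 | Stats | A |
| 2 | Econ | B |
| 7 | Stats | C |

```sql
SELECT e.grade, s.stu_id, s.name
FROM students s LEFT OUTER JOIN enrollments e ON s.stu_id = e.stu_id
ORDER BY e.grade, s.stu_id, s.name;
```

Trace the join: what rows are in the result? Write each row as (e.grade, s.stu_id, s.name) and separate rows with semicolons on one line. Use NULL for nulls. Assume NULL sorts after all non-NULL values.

LEFT JOIN keeps every row from `students`; unmatched rows get NULL for `enrollments`'s columns.
Matching on s.stu_id = e.stu_id. A NULL in a compared column never satisfies the condition.
Matched pairs: 0; unmatched s rows kept: 5.

(NULL, 4, Wendy); (NULL, 6, Pia); (NULL, 9, Liam); (NULL, 9, Nora); (NULL, NULL, Tom)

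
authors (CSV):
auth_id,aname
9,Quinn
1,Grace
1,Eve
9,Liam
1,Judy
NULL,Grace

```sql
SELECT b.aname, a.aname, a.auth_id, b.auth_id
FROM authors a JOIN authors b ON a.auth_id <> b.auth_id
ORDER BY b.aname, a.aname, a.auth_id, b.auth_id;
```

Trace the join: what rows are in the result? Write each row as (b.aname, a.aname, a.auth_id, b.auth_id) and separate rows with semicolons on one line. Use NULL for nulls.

(Eve, Liam, 9, 1); (Eve, Quinn, 9, 1); (Grace, Liam, 9, 1); (Grace, Quinn, 9, 1); (Judy, Liam, 9, 1); (Judy, Quinn, 9, 1); (Liam, Eve, 1, 9); (Liam, Grace, 1, 9); (Liam, Judy, 1, 9); (Quinn, Eve, 1, 9); (Quinn, Grace, 1, 9); (Quinn, Judy, 1, 9)

INNER JOIN keeps only pairs where the ON condition holds.
Matching on a.auth_id <> b.auth_id. A NULL in a compared column never satisfies the condition.
- a (auth_id=9) pairs with 3 row(s) of b.
- a (auth_id=1) pairs with 2 row(s) of b.
- a (auth_id=1) pairs with 2 row(s) of b.
- a (auth_id=9) pairs with 3 row(s) of b.
- a (auth_id=1) pairs with 2 row(s) of b.
- a (auth_id=NULL) has no partner → excluded.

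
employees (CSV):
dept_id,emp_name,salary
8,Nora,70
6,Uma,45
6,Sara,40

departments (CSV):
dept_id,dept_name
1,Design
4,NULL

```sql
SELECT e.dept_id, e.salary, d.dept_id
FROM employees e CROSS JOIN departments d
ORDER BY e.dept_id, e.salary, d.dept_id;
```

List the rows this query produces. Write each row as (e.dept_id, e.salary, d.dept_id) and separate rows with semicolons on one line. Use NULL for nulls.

(6, 40, 1); (6, 40, 4); (6, 45, 1); (6, 45, 4); (8, 70, 1); (8, 70, 4)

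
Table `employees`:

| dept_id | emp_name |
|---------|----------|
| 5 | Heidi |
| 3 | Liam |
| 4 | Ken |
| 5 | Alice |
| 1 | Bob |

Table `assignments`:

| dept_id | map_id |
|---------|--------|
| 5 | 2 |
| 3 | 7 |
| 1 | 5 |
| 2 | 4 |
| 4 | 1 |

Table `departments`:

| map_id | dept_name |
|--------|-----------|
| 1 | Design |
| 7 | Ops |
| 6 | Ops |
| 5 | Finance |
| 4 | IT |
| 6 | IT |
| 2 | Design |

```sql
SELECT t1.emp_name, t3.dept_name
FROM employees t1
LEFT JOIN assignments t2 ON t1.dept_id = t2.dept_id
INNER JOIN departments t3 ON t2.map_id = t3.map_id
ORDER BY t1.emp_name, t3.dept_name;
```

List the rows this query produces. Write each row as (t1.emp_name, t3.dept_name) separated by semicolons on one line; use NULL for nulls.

Joins associate left-to-right: employees LEFT JOIN assignments on dept_id gives 5 intermediate row(s).
Then INNER JOIN `departments t3` on map_id: keep only rows whose t2.map_id appears in t3.

(Alice, Design); (Bob, Finance); (Heidi, Design); (Ken, Design); (Liam, Ops)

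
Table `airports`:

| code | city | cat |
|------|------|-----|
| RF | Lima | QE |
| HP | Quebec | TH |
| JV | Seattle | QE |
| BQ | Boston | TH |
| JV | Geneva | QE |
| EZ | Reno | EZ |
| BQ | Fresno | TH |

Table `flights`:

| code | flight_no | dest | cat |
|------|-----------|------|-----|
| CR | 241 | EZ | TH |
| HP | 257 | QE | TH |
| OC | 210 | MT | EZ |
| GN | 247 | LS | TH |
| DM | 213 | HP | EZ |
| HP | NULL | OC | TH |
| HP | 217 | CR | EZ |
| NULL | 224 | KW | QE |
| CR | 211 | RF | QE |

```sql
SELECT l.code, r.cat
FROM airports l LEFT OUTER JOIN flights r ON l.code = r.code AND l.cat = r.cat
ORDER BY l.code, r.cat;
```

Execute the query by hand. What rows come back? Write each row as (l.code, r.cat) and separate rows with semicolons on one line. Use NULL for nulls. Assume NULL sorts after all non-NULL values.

LEFT JOIN keeps every row from `airports`; unmatched rows get NULL for `flights`'s columns.
Matching on l.code = r.code AND l.cat = r.cat. A NULL in a compared column never satisfies the condition.
- l[0] code=RF, cat=QE → no match; kept with NULLs on the r side.
- l[1] code=HP, cat=TH → 2 match(es) in r → 2 row(s).
- l[2] code=JV, cat=QE → no match; kept with NULLs on the r side.
- l[3] code=BQ, cat=TH → no match; kept with NULLs on the r side.
- l[4] code=JV, cat=QE → no match; kept with NULLs on the r side.
- l[5] code=EZ, cat=EZ → no match; kept with NULLs on the r side.
- l[6] code=BQ, cat=TH → no match; kept with NULLs on the r side.
After projecting and ordering:
l.code | r.cat
BQ | NULL
BQ | NULL
EZ | NULL
HP | TH
HP | TH
JV | NULL
JV | NULL
RF | NULL

(BQ, NULL); (BQ, NULL); (EZ, NULL); (HP, TH); (HP, TH); (JV, NULL); (JV, NULL); (RF, NULL)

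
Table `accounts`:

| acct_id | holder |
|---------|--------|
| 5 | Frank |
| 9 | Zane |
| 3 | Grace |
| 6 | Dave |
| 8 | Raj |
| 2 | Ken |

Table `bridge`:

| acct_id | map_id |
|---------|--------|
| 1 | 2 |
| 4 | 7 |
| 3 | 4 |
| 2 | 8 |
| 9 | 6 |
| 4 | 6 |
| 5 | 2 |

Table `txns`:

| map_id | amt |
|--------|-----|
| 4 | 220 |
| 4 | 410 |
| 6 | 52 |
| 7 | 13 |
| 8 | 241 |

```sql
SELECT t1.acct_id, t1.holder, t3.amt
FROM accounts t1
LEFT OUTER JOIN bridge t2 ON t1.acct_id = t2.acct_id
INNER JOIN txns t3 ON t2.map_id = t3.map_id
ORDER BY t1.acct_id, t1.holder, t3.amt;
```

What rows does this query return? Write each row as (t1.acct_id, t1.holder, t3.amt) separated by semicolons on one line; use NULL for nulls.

Step 1 — t1 LEFT JOIN t2 on acct_id → 6 row(s).
Then INNER JOIN `txns t3` on map_id: keep only rows whose t2.map_id appears in t3.

(2, Ken, 241); (3, Grace, 220); (3, Grace, 410); (9, Zane, 52)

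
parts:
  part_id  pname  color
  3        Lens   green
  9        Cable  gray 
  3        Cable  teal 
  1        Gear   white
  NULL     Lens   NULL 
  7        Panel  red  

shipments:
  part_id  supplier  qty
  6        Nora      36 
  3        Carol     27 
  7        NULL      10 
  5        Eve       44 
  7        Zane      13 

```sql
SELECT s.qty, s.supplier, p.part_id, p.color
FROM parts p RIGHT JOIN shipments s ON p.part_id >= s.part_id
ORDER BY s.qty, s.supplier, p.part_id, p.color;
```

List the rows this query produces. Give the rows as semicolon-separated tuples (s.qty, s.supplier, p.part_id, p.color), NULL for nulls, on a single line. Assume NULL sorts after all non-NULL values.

RIGHT JOIN keeps every row from `shipments`; unmatched rows get NULL for `parts`'s columns.
Matching on p.part_id >= s.part_id. A NULL in a compared column never satisfies the condition.
- p[0] part_id=3 → 1 match(es) in s → 1 row(s).
- p[1] part_id=9 → 5 match(es) in s → 5 row(s).
- p[2] part_id=3 → 1 match(es) in s → 1 row(s).
- p[3] part_id=1 → no match.
- p[4] part_id=NULL → no match.
- p[5] part_id=7 → 5 match(es) in s → 5 row(s).
- every s row matched at least one p row.

(10, NULL, 7, red); (10, NULL, 9, gray); (13, Zane, 7, red); (13, Zane, 9, gray); (27, Carol, 3, green); (27, Carol, 3, teal); (27, Carol, 7, red); (27, Carol, 9, gray); (36, Nora, 7, red); (36, Nora, 9, gray); (44, Eve, 7, red); (44, Eve, 9, gray)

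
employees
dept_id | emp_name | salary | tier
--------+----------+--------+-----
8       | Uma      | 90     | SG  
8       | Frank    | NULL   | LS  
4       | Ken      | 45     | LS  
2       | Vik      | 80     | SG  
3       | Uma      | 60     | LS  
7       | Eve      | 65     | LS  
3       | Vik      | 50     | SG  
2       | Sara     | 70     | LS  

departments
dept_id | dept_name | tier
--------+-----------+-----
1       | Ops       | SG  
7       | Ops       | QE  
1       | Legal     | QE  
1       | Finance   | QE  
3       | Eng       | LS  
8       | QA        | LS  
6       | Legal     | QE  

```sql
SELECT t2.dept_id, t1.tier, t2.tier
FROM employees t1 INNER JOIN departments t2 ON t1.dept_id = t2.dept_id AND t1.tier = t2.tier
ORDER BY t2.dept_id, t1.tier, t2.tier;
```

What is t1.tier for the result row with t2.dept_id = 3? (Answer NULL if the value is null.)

INNER JOIN keeps only pairs where the ON condition holds.
Matching on t1.dept_id = t2.dept_id AND t1.tier = t2.tier.
- t1[0] dept_id=8, tier=SG → no match; dropped.
- t1[1] dept_id=8, tier=LS → 1 match(es) in t2 → 1 row(s).
- t1[2] dept_id=4, tier=LS → no match; dropped.
- t1[3] dept_id=2, tier=SG → no match; dropped.
- t1[4] dept_id=3, tier=LS → 1 match(es) in t2 → 1 row(s).
- t1[5] dept_id=7, tier=LS → no match; dropped.
- t1[6] dept_id=3, tier=SG → no match; dropped.
- t1[7] dept_id=2, tier=LS → no match; dropped.

LS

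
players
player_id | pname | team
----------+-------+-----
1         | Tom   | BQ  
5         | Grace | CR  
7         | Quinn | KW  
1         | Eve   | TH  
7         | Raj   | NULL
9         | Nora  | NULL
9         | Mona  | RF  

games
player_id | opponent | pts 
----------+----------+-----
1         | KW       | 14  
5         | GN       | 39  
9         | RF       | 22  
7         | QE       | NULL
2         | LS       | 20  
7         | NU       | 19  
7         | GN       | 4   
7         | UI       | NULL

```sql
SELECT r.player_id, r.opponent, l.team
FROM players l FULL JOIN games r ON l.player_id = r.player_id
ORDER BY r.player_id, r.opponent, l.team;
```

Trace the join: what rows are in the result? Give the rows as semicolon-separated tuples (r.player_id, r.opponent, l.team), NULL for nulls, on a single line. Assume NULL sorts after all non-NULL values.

(1, KW, BQ); (1, KW, TH); (2, LS, NULL); (5, GN, CR); (7, GN, KW); (7, GN, NULL); (7, NU, KW); (7, NU, NULL); (7, QE, KW); (7, QE, NULL); (7, UI, KW); (7, UI, NULL); (9, RF, RF); (9, RF, NULL)

FULL OUTER JOIN keeps every row from both sides; unmatched rows get NULL for the other side's columns.
Matching on l.player_id = r.player_id.
- l (player_id=1) pairs with 1 row(s) of r.
- l (player_id=5) pairs with 1 row(s) of r.
- l (player_id=7) pairs with 4 row(s) of r.
- l (player_id=1) pairs with 1 row(s) of r.
- l (player_id=7) pairs with 4 row(s) of r.
- l (player_id=9) pairs with 1 row(s) of r.
- l (player_id=9) pairs with 1 row(s) of r.
- 1 row(s) from r found no l partner → padded with NULL.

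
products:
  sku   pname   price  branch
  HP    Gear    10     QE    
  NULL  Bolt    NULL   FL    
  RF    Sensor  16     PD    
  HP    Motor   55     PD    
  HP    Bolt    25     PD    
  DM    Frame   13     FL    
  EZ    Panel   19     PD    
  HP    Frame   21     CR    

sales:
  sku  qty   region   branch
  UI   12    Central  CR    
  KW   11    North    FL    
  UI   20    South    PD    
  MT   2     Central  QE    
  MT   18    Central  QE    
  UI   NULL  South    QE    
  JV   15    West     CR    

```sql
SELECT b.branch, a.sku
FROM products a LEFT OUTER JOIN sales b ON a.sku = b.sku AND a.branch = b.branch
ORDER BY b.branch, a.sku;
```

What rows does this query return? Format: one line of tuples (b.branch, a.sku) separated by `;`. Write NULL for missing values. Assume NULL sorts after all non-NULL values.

(NULL, DM); (NULL, EZ); (NULL, HP); (NULL, HP); (NULL, HP); (NULL, HP); (NULL, RF); (NULL, NULL)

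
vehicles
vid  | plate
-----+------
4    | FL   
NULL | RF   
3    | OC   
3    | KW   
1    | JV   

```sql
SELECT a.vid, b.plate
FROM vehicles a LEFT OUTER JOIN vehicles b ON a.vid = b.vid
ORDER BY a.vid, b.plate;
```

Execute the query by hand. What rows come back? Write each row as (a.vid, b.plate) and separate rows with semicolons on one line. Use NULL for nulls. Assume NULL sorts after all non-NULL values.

(1, JV); (3, KW); (3, KW); (3, OC); (3, OC); (4, FL); (NULL, NULL)

LEFT JOIN keeps every row from `vehicles a`; unmatched rows get NULL for `vehicles b`'s columns.
Matching on a.vid = b.vid. A NULL in a compared column never satisfies the condition.
Matched pairs: 6; unmatched a rows kept: 1.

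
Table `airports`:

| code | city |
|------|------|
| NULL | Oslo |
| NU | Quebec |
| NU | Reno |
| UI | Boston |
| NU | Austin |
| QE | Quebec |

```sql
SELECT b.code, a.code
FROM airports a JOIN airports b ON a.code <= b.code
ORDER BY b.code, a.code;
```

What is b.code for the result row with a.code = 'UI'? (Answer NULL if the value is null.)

UI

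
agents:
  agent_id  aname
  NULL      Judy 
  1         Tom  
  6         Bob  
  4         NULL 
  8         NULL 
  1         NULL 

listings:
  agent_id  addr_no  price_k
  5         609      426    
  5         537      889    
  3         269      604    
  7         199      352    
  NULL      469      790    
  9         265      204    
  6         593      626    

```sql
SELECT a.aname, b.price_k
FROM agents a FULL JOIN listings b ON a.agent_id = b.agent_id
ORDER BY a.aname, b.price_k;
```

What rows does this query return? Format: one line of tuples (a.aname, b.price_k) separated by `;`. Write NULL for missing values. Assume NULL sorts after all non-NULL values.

(Bob, 626); (Judy, NULL); (Tom, NULL); (NULL, 204); (NULL, 352); (NULL, 426); (NULL, 604); (NULL, 790); (NULL, 889); (NULL, NULL); (NULL, NULL); (NULL, NULL)

FULL OUTER JOIN keeps every row from both sides; unmatched rows get NULL for the other side's columns.
Matching on a.agent_id = b.agent_id. A NULL in a compared column never satisfies the condition.
- a[0] agent_id=NULL → no match; kept with NULLs on the b side.
- a[1] agent_id=1 → no match; kept with NULLs on the b side.
- a[2] agent_id=6 → 1 match(es) in b → 1 row(s).
- a[3] agent_id=4 → no match; kept with NULLs on the b side.
- a[4] agent_id=8 → no match; kept with NULLs on the b side.
- a[5] agent_id=1 → no match; kept with NULLs on the b side.
- 6 row(s) from b found no a partner → padded with NULL.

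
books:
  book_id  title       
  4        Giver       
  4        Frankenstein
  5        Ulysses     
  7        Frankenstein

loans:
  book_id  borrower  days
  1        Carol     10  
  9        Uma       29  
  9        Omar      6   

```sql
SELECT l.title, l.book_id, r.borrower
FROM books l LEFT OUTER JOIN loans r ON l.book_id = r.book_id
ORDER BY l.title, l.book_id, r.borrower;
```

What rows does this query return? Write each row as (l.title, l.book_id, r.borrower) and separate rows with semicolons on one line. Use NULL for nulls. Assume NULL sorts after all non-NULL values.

(Frankenstein, 4, NULL); (Frankenstein, 7, NULL); (Giver, 4, NULL); (Ulysses, 5, NULL)

LEFT JOIN keeps every row from `books`; unmatched rows get NULL for `loans`'s columns.
Matching on l.book_id = r.book_id.
Matched pairs: 0; unmatched l rows kept: 4.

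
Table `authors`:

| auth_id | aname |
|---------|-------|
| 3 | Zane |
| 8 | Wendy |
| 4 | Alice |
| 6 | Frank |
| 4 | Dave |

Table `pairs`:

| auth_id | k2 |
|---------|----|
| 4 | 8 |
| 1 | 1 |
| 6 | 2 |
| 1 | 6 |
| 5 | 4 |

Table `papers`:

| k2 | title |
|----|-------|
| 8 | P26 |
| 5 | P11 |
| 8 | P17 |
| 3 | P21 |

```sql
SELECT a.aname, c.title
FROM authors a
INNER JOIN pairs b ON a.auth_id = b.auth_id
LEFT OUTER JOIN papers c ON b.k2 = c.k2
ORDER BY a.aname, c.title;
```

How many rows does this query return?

5

Evaluate left to right. First `authors a INNER JOIN pairs b` on auth_id: 3 row(s).
Then LEFT JOIN `papers c` on k2: each of those 3 rows is kept; rows whose b.k2 has no match in c get NULL for c's columns.
Result: 5 row(s).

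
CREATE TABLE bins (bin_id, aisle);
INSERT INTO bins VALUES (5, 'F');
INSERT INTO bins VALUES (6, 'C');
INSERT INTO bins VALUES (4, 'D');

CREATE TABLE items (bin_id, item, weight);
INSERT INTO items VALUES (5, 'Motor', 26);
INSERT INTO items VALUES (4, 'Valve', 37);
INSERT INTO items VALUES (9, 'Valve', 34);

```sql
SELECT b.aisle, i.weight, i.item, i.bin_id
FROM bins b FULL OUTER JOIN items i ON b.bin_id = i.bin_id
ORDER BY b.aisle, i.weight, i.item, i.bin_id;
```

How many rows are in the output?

4

FULL OUTER JOIN keeps every row from both sides; unmatched rows get NULL for the other side's columns.
Matching on b.bin_id = i.bin_id.
- b row (bin_id=5): matches 1 i row(s) → 1 output row(s).
- b row (bin_id=6): no match → kept, i columns NULL.
- b row (bin_id=4): matches 1 i row(s) → 1 output row(s).
- plus 1 unmatched i row(s), each kept with NULL b columns.
Total: 2 matched + 2 padded = 4 rows.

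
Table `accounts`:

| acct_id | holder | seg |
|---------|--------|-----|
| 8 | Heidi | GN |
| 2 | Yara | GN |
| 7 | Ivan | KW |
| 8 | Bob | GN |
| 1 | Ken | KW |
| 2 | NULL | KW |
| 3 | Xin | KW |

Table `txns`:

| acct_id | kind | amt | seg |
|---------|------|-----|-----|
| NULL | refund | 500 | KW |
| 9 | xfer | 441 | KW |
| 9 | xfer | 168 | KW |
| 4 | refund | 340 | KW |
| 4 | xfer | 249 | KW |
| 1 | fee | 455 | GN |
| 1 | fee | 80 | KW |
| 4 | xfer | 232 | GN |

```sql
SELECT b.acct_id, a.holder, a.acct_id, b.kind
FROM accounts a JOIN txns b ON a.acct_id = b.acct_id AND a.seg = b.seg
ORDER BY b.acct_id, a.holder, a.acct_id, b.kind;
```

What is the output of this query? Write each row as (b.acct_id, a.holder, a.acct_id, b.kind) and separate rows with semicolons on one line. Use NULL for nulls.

(1, Ken, 1, fee)

INNER JOIN keeps only pairs where the ON condition holds.
Matching on a.acct_id = b.acct_id AND a.seg = b.seg. A NULL in a compared column never satisfies the condition.
Matched pairs: 1.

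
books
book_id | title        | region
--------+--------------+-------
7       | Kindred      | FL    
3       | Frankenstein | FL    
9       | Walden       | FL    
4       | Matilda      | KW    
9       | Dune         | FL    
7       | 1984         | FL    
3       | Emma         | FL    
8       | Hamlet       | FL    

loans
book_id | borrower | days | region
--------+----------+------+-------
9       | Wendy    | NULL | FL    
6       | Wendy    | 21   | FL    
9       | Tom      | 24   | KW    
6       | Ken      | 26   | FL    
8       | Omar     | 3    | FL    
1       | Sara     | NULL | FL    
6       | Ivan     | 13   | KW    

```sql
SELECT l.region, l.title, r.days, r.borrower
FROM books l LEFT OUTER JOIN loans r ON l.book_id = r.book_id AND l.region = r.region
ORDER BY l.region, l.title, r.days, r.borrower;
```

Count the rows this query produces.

8

LEFT JOIN keeps every row from `books`; unmatched rows get NULL for `loans`'s columns.
Matching on l.book_id = r.book_id AND l.region = r.region.
- book_id=7, region=FL: no r row matches, row kept with r columns NULL.
- book_id=3, region=FL: no r row matches, row kept with r columns NULL.
- book_id=9, region=FL: 1 matching r row(s), so 1 row(s) emitted.
- book_id=4, region=KW: no r row matches, row kept with r columns NULL.
- book_id=9, region=FL: 1 matching r row(s), so 1 row(s) emitted.
- book_id=7, region=FL: no r row matches, row kept with r columns NULL.
- book_id=3, region=FL: no r row matches, row kept with r columns NULL.
- book_id=8, region=FL: 1 matching r row(s), so 1 row(s) emitted.
Total: 3 matched + 5 padded = 8 rows.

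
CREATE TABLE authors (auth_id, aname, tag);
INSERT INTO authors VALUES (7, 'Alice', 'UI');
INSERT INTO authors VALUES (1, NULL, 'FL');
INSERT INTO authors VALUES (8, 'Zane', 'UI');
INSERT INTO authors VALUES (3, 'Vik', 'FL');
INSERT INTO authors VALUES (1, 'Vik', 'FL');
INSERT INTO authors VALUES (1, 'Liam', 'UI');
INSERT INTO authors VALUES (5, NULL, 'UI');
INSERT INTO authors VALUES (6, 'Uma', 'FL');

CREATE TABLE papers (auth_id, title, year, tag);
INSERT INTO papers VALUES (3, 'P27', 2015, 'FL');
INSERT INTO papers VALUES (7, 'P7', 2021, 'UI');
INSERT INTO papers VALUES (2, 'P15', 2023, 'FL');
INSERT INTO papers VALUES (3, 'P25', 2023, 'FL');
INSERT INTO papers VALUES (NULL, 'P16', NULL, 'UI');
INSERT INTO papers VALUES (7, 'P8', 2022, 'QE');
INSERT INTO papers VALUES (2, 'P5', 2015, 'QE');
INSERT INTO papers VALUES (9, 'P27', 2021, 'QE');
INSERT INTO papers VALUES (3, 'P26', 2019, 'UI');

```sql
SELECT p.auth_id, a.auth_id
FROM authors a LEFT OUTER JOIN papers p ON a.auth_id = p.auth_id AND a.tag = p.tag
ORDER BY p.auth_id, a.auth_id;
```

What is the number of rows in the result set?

9

LEFT JOIN keeps every row from `authors`; unmatched rows get NULL for `papers`'s columns.
Matching on a.auth_id = p.auth_id AND a.tag = p.tag. A NULL in a compared column never satisfies the condition.
- auth_id=7, tag=UI: 1 matching p row(s), so 1 row(s) emitted.
- auth_id=1, tag=FL: no p row matches, row kept with p columns NULL.
- auth_id=8, tag=UI: no p row matches, row kept with p columns NULL.
- auth_id=3, tag=FL: 2 matching p row(s), so 2 row(s) emitted.
- auth_id=1, tag=FL: no p row matches, row kept with p columns NULL.
- auth_id=1, tag=UI: no p row matches, row kept with p columns NULL.
- auth_id=5, tag=UI: no p row matches, row kept with p columns NULL.
- auth_id=6, tag=FL: no p row matches, row kept with p columns NULL.
Total: 3 matched + 6 padded = 9 rows.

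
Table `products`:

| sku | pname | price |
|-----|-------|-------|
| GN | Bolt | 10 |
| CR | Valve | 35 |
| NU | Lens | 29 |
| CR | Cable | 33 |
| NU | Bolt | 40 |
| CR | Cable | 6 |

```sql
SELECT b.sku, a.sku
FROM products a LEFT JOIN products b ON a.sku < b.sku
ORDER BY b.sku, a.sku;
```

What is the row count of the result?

13

LEFT JOIN keeps every row from `products a`; unmatched rows get NULL for `products b`'s columns.
Matching on a.sku < b.sku.
Matched pairs: 11; unmatched a rows kept: 2.
Total: 11 matched + 2 padded = 13 rows.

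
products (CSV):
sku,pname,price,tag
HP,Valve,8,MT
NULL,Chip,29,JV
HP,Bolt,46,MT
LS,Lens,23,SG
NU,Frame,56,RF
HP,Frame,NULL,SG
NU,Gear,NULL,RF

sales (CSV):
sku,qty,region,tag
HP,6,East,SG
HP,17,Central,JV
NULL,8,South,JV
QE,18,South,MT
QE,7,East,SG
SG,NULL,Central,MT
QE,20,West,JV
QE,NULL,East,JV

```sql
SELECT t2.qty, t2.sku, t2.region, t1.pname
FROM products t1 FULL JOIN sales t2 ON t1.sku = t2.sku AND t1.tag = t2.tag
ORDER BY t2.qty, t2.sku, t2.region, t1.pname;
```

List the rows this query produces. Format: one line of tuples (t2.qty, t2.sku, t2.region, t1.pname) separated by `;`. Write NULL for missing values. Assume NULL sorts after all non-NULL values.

(6, HP, East, Frame); (7, QE, East, NULL); (8, NULL, South, NULL); (17, HP, Central, NULL); (18, QE, South, NULL); (20, QE, West, NULL); (NULL, QE, East, NULL); (NULL, SG, Central, NULL); (NULL, NULL, NULL, Bolt); (NULL, NULL, NULL, Chip); (NULL, NULL, NULL, Frame); (NULL, NULL, NULL, Gear); (NULL, NULL, NULL, Lens); (NULL, NULL, NULL, Valve)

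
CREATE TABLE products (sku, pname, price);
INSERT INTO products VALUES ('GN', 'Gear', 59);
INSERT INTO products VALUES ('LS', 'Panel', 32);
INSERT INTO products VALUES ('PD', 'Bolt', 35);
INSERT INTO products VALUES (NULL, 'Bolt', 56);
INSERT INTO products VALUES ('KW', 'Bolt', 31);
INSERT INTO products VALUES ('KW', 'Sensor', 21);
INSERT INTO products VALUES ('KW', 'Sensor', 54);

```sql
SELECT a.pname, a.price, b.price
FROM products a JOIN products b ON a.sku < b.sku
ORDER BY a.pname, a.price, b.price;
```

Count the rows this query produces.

12

INNER JOIN keeps only pairs where the ON condition holds.
Matching on a.sku < b.sku. A NULL in a compared column never satisfies the condition.
Matched pairs: 12.
Total: 12 rows.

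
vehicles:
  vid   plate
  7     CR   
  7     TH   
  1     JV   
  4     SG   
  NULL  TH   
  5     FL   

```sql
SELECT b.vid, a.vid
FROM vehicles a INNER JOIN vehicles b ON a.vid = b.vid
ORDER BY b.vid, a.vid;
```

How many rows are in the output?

INNER JOIN keeps only pairs where the ON condition holds.
Matching on a.vid = b.vid. A NULL in a compared column never satisfies the condition.
- a (vid=7) pairs with 2 row(s) of b.
- a (vid=7) pairs with 2 row(s) of b.
- a (vid=1) pairs with 1 row(s) of b.
- a (vid=4) pairs with 1 row(s) of b.
- a (vid=NULL) has no partner → excluded.
- a (vid=5) pairs with 1 row(s) of b.
Total: 7 rows.

7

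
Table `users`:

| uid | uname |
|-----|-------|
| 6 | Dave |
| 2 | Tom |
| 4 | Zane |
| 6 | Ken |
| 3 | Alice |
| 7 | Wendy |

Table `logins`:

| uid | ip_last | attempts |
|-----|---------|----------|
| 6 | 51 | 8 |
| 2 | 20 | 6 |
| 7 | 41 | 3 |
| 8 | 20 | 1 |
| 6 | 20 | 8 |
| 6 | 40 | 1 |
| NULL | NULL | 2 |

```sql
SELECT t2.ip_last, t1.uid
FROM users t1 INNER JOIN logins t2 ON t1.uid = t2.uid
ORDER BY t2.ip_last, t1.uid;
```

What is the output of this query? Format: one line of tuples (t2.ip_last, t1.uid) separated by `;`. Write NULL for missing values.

INNER JOIN keeps only pairs where the ON condition holds.
Matching on t1.uid = t2.uid. A NULL in a compared column never satisfies the condition.
Matched pairs: 8.

(20, 2); (20, 6); (20, 6); (40, 6); (40, 6); (41, 7); (51, 6); (51, 6)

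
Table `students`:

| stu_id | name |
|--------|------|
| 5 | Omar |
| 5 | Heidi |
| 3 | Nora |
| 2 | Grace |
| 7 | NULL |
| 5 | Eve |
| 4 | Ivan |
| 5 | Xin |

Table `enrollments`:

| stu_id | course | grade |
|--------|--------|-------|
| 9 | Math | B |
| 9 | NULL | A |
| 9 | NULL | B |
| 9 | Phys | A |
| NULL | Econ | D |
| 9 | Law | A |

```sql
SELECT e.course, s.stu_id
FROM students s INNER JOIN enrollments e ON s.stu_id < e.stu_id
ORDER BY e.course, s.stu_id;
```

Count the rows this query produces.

INNER JOIN keeps only pairs where the ON condition holds.
Matching on s.stu_id < e.stu_id. A NULL in a compared column never satisfies the condition.
- s (stu_id=5) pairs with 5 row(s) of e.
- s (stu_id=5) pairs with 5 row(s) of e.
- s (stu_id=3) pairs with 5 row(s) of e.
- s (stu_id=2) pairs with 5 row(s) of e.
- s (stu_id=7) pairs with 5 row(s) of e.
- s (stu_id=5) pairs with 5 row(s) of e.
- s (stu_id=4) pairs with 5 row(s) of e.
- s (stu_id=5) pairs with 5 row(s) of e.
Total: 40 rows.

40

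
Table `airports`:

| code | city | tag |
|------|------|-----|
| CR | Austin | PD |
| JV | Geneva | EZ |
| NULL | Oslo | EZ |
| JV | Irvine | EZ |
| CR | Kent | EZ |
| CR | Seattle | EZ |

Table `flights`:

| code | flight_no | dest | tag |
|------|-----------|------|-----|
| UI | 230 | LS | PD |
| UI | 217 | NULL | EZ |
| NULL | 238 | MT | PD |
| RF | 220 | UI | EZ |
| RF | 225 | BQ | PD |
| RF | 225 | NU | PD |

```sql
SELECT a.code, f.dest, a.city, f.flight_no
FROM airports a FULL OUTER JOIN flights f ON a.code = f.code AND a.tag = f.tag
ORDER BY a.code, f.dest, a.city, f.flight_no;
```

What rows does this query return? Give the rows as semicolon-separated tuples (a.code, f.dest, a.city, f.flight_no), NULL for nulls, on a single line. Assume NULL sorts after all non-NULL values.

(CR, NULL, Austin, NULL); (CR, NULL, Kent, NULL); (CR, NULL, Seattle, NULL); (JV, NULL, Geneva, NULL); (JV, NULL, Irvine, NULL); (NULL, BQ, NULL, 225); (NULL, LS, NULL, 230); (NULL, MT, NULL, 238); (NULL, NU, NULL, 225); (NULL, UI, NULL, 220); (NULL, NULL, Oslo, NULL); (NULL, NULL, NULL, 217)

FULL OUTER JOIN keeps every row from both sides; unmatched rows get NULL for the other side's columns.
Matching on a.code = f.code AND a.tag = f.tag. A NULL in a compared column never satisfies the condition.
- a row (code=CR, tag=PD): no match → kept, f columns NULL.
- a row (code=JV, tag=EZ): no match → kept, f columns NULL.
- a row (code=NULL, tag=EZ): no match → kept, f columns NULL.
- a row (code=JV, tag=EZ): no match → kept, f columns NULL.
- a row (code=CR, tag=EZ): no match → kept, f columns NULL.
- a row (code=CR, tag=EZ): no match → kept, f columns NULL.
- 6 f row(s) had no a match → kept, a columns NULL.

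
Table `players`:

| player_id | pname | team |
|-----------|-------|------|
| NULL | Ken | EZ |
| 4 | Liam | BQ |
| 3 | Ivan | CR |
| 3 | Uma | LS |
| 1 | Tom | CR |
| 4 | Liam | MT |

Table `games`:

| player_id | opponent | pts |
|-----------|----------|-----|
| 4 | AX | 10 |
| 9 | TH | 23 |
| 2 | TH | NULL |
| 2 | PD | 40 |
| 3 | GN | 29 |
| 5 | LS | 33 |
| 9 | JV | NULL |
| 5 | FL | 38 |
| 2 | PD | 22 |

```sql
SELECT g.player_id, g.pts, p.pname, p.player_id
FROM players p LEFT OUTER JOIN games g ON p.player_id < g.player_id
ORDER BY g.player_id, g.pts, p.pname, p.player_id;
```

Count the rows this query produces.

28

LEFT JOIN keeps every row from `players`; unmatched rows get NULL for `games`'s columns.
Matching on p.player_id < g.player_id. A NULL in a compared column never satisfies the condition.
Matched pairs: 27; unmatched p rows kept: 1.
Total: 27 matched + 1 padded = 28 rows.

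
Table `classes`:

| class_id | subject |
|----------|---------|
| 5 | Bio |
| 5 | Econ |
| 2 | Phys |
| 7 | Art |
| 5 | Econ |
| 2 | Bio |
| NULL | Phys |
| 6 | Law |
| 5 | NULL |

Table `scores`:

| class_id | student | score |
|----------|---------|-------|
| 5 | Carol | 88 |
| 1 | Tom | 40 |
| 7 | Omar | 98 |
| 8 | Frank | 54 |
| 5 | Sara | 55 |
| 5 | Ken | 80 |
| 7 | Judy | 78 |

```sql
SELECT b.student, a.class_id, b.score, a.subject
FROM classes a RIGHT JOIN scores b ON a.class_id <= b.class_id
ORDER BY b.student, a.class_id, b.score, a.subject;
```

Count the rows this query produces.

RIGHT JOIN keeps every row from `scores`; unmatched rows get NULL for `classes`'s columns.
Matching on a.class_id <= b.class_id. A NULL in a compared column never satisfies the condition.
- a row (class_id=5): matches 6 b row(s) → 6 output row(s).
- a row (class_id=5): matches 6 b row(s) → 6 output row(s).
- a row (class_id=2): matches 6 b row(s) → 6 output row(s).
- a row (class_id=7): matches 3 b row(s) → 3 output row(s).
- a row (class_id=5): matches 6 b row(s) → 6 output row(s).
- a row (class_id=2): matches 6 b row(s) → 6 output row(s).
- a row (class_id=NULL): no match.
- a row (class_id=6): matches 3 b row(s) → 3 output row(s).
- a row (class_id=5): matches 6 b row(s) → 6 output row(s).
- 1 row(s) from b found no a partner → padded with NULL.
Total: 42 matched + 1 padded = 43 rows.

43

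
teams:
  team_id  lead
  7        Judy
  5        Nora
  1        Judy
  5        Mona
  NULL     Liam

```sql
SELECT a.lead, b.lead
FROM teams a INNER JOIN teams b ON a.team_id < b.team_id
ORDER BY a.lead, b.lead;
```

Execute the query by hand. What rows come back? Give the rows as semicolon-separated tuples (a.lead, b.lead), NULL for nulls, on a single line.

(Judy, Judy); (Judy, Mona); (Judy, Nora); (Mona, Judy); (Nora, Judy)

INNER JOIN keeps only pairs where the ON condition holds.
Matching on a.team_id < b.team_id. A NULL in a compared column never satisfies the condition.
Matched pairs: 5.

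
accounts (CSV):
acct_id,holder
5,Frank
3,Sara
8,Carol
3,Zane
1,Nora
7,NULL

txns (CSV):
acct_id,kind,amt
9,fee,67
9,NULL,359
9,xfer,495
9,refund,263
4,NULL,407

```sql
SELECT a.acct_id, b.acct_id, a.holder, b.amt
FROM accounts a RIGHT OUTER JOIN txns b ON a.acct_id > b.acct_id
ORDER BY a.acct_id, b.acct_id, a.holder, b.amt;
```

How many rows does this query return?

7

RIGHT JOIN keeps every row from `txns`; unmatched rows get NULL for `accounts`'s columns.
Matching on a.acct_id > b.acct_id.
- a (acct_id=5) pairs with 1 row(s) of b.
- a (acct_id=3) has no partner in b.
- a (acct_id=8) pairs with 1 row(s) of b.
- a (acct_id=3) has no partner in b.
- a (acct_id=1) has no partner in b.
- a (acct_id=7) pairs with 1 row(s) of b.
- 4 b row(s) had no a match → kept, a columns NULL.
Total: 3 matched + 4 padded = 7 rows.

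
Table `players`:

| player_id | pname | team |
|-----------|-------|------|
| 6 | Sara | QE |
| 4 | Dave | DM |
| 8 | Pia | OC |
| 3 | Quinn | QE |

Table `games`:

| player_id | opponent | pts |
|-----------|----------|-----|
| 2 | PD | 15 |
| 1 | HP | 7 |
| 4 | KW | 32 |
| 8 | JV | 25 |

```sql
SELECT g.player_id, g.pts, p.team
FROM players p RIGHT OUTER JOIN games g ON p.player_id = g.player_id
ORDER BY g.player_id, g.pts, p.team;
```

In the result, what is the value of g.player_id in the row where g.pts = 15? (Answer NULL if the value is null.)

RIGHT JOIN keeps every row from `games`; unmatched rows get NULL for `players`'s columns.
Matching on p.player_id = g.player_id.
Matched pairs: 2; unmatched g rows kept: 2.

2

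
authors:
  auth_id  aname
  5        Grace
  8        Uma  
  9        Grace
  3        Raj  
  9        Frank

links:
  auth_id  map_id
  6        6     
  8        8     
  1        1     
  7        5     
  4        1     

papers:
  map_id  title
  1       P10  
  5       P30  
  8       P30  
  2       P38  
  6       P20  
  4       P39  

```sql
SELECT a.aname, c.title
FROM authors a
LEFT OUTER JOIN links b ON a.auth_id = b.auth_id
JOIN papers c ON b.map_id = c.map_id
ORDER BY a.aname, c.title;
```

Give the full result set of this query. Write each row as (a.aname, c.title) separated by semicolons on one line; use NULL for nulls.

(Uma, P30)

Step 1 — a LEFT JOIN b on auth_id → 5 row(s).
Then INNER JOIN `papers c` on map_id: keep only rows whose b.map_id appears in c.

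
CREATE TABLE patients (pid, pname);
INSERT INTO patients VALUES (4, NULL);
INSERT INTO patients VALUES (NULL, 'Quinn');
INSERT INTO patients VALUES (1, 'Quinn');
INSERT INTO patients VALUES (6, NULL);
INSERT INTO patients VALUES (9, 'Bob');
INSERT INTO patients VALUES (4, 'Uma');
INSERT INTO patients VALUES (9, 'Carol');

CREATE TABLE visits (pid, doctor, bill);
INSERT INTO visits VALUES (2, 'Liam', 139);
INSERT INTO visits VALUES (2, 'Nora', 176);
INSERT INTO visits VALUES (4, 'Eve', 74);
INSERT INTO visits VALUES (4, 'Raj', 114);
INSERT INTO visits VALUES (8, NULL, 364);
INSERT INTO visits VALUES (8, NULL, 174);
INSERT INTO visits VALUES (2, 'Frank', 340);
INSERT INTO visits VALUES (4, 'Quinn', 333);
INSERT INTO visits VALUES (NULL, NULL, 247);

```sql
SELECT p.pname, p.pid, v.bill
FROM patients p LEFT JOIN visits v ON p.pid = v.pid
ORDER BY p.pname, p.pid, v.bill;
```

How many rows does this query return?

LEFT JOIN keeps every row from `patients`; unmatched rows get NULL for `visits`'s columns.
Matching on p.pid = v.pid. A NULL in a compared column never satisfies the condition.
- p (pid=4) pairs with 3 row(s) of v.
- p (pid=NULL) has no partner → padded with NULL.
- p (pid=1) has no partner → padded with NULL.
- p (pid=6) has no partner → padded with NULL.
- p (pid=9) has no partner → padded with NULL.
- p (pid=4) pairs with 3 row(s) of v.
- p (pid=9) has no partner → padded with NULL.
Total: 6 matched + 5 padded = 11 rows.

11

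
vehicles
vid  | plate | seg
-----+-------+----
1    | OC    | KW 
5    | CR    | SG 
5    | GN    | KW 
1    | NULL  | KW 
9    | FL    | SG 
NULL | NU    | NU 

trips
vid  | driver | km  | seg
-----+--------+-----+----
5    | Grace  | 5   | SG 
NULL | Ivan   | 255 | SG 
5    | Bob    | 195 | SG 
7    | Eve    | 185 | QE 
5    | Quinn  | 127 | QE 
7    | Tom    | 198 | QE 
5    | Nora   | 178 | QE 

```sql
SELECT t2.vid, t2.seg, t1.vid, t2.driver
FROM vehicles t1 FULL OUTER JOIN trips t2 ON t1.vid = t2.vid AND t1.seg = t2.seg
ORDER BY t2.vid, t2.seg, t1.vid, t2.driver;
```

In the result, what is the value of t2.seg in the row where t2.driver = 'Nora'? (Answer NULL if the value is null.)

FULL OUTER JOIN keeps every row from both sides; unmatched rows get NULL for the other side's columns.
Matching on t1.vid = t2.vid AND t1.seg = t2.seg. A NULL in a compared column never satisfies the condition.
- t1 (vid=1, seg=KW) has no partner → padded with NULL.
- t1 (vid=5, seg=SG) pairs with 2 row(s) of t2.
- t1 (vid=5, seg=KW) has no partner → padded with NULL.
- t1 (vid=1, seg=KW) has no partner → padded with NULL.
- t1 (vid=9, seg=SG) has no partner → padded with NULL.
- t1 (vid=NULL, seg=NU) has no partner → padded with NULL.
- 5 row(s) from t2 found no t1 partner → padded with NULL.

QE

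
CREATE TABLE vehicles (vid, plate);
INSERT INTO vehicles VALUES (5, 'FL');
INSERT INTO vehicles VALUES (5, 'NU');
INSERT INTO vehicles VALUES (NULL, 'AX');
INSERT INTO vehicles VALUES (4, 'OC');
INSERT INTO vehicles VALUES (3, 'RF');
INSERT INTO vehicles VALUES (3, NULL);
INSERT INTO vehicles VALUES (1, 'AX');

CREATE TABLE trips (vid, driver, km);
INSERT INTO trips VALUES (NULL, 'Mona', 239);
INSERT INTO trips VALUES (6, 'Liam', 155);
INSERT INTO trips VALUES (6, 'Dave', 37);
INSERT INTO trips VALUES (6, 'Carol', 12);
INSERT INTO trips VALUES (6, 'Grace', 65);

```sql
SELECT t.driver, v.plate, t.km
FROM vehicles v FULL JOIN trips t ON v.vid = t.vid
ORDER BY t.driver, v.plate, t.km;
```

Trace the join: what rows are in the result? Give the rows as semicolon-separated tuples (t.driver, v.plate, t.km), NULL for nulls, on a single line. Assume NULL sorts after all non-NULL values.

(Carol, NULL, 12); (Dave, NULL, 37); (Grace, NULL, 65); (Liam, NULL, 155); (Mona, NULL, 239); (NULL, AX, NULL); (NULL, AX, NULL); (NULL, FL, NULL); (NULL, NU, NULL); (NULL, OC, NULL); (NULL, RF, NULL); (NULL, NULL, NULL)

FULL OUTER JOIN keeps every row from both sides; unmatched rows get NULL for the other side's columns.
Matching on v.vid = t.vid. A NULL in a compared column never satisfies the condition.
- v (vid=5) has no partner → padded with NULL.
- v (vid=5) has no partner → padded with NULL.
- v (vid=NULL) has no partner → padded with NULL.
- v (vid=4) has no partner → padded with NULL.
- v (vid=3) has no partner → padded with NULL.
- v (vid=3) has no partner → padded with NULL.
- v (vid=1) has no partner → padded with NULL.
- plus 5 unmatched t row(s), each kept with NULL v columns.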